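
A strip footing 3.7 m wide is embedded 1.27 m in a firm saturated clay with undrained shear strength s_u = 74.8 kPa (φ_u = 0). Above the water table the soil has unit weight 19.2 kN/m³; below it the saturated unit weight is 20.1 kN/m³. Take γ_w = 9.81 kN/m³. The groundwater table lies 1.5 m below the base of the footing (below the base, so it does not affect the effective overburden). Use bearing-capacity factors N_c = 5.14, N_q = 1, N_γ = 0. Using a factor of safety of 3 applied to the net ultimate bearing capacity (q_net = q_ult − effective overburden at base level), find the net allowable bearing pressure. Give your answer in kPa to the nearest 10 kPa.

Effective surcharge at the founding depth q = γ·D_f = 19.2 × 1.27 = 24.384 kPa.
q_ult = c·N_c + q·N_q
     = 74.8 × 5.14 + 24.384 × 1
     = 384.47 + 24.384 = 408.86 kPa.
Net ultimate: q_net = 408.86 − 24.384 = 384.47 kPa.
q_all(net) = 384.47 / 3 = 128.16 kPa.

q_all(net) ≈ 130 kPa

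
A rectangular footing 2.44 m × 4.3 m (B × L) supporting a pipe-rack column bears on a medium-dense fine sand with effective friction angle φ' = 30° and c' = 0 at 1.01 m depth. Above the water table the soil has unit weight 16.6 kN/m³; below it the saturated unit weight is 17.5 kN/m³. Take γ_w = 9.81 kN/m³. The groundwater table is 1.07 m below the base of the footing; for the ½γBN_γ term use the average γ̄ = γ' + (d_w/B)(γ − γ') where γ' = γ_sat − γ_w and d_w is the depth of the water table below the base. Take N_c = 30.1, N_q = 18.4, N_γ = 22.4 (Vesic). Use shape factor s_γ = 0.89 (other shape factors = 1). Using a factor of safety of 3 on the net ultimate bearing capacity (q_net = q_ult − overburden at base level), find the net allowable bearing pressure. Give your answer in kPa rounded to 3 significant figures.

q_all(net) ≈ 191 kPa

Effective surcharge at the founding depth q = γ·D_f = 16.6 × 1.01 = 16.766 kPa.
With d_w = 1.07 m < B, γ̄ = 7.69 + (1.07/2.44) × (16.6 − 7.69) = 11.597 kN/m³.
q_ult = q·N_q + 0.5·γ·B·N_γ·s_γ
     = 16.766 × 18.4 + 0.5 × 11.597 × 2.44 × 22.4 × 0.89
     = 308.49 + 282.07 = 590.56 kPa.
q_net = 590.56 − 16.766 = 573.8 kPa.
q_all(net) = 573.8 / 3 = 191.27 kPa.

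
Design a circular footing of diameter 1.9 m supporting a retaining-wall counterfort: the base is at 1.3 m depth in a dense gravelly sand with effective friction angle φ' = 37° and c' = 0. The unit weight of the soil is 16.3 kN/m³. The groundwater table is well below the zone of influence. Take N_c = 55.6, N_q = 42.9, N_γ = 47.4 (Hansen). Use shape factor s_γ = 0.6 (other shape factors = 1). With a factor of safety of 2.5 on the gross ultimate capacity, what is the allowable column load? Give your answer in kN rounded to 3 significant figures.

P_all ≈ 1530 kN

Overburden at base level: q = 16.3 × 1.3 = 21.19 kPa.
Surcharge term q·N_q = 21.19 × 42.9 = 909.05 kPa; self-weight term 0.5·γ·B·N_γ·s_γ = 0.5 × 16.3 × 1.9 × 47.4 × 0.6 = 440.39 kPa.
q_ult = 909.05 + 440.39 = 1349.4 kPa.
Gross allowable pressure q_all = 1349.4 / 2.5 = 539.78 kPa.
Footing area = 2.8353 m², so allowable column load = 539.78 × 2.8353 = 1530.4 kN.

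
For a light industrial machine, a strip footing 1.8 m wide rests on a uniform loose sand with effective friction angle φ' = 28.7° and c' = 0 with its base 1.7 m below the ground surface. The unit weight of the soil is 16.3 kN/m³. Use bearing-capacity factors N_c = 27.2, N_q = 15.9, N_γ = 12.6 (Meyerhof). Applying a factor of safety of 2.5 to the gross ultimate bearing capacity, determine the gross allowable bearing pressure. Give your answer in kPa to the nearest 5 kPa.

q_all ≈ 250 kPa

q = γ·D_f = 16.3 × 1.7 = 27.71 kPa.
q·N_q = 27.71 × 15.9 = 440.59 kPa
0.5·γ·B·N_γ = 0.5 × 16.3 × 1.8 × 12.6 = 184.84 kPa
q_ult = 440.59 + 184.84 = 625.43 kPa.
q_all = q_ult / FS = 625.43 / 2.5 = 250.17 kPa.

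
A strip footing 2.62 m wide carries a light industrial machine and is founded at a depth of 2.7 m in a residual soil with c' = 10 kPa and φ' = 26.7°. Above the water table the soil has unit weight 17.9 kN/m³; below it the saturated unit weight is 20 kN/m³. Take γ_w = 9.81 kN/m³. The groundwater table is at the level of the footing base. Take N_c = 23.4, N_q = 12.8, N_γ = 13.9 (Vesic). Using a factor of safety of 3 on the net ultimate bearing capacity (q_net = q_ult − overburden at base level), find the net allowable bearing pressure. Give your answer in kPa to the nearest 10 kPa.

q = γ·D_f = 17.9 × 2.7 = 48.33 kPa.
For the ½γBN_γ term take γ' = 20 − 9.81 = 10.19 kN/m³ (soil below base is submerged).
c·N_c = 10 × 23.4 = 234 kPa
q·N_q = 48.33 × 12.8 = 618.62 kPa
0.5·γ·B·N_γ = 0.5 × 10.19 × 2.62 × 13.9 = 185.55 kPa
q_ult = 234 + 618.62 + 185.55 = 1038.2 kPa.
q_net = 1038.2 − 48.33 = 989.84 kPa.
q_all(net) = 989.84 / 3 = 329.95 kPa.

q_all(net) ≈ 330 kPa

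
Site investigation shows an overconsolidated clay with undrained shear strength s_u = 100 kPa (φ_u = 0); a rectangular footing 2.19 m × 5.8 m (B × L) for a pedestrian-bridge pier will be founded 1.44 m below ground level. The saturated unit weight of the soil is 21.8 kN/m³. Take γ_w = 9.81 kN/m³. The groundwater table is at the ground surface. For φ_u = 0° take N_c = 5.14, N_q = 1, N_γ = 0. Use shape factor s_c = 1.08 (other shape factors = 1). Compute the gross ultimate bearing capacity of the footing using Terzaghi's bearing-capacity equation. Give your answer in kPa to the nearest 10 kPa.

γ' = 21.8 − 9.81 = 11.99 kN/m³ (submerged throughout). q = 11.99 × 1.44 = 17.266 kPa.
c·N_c·s_c = 100 × 5.14 × 1.08 = 555.12 kPa
q·N_q = 17.266 × 1 = 17.266 kPa
q_ult = 555.12 + 17.266 = 572.39 kPa.

q_ult ≈ 570 kPa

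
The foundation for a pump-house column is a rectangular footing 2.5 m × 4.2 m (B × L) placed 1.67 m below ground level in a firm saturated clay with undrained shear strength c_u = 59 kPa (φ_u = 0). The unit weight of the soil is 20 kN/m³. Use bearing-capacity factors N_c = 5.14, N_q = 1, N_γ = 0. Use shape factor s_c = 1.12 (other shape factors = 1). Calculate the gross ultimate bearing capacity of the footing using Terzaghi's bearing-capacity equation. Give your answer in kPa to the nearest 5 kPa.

q_ult ≈ 375 kPa

Effective surcharge at the founding depth q = γ·D_f = 20 × 1.67 = 33.4 kPa.
q_ult = c·N_c·s_c + q·N_q
     = 59 × 5.14 × 1.12 + 33.4 × 1
     = 339.65 + 33.4 = 373.05 kPa.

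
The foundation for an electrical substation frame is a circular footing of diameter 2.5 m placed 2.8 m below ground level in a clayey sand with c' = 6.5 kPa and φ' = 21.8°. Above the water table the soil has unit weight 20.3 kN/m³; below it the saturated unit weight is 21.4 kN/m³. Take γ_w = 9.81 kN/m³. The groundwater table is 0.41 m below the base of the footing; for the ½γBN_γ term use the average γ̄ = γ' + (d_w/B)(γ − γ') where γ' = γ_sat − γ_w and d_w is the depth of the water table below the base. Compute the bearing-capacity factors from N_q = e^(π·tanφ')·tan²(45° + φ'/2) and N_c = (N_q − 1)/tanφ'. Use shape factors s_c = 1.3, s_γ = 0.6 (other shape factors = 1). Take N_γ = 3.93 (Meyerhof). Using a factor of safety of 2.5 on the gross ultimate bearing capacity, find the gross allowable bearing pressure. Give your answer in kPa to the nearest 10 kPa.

q_all ≈ 250 kPa

N_q = e^(π·tan21.8°)·tan²(55.9°) = 7.66; N_c = (N_q − 1)/tanφ' = 16.66.
Effective surcharge at the founding depth q = γ·D_f = 20.3 × 2.8 = 56.84 kPa.
With d_w = 0.41 m < B, γ̄ = 11.59 + (0.41/2.5) × (20.3 − 11.59) = 13.018 kN/m³.
q_ult = c·N_c·s_c + q·N_q + 0.5·γ·B·N_γ·s_γ
     = 6.5 × 16.662 × 1.3 + 56.84 × 7.6642 + 0.5 × 13.018 × 2.5 × 3.93 × 0.6
     = 140.79 + 435.64 + 38.372 = 614.8 kPa.
q_all = 614.8 / 2.5 = 245.92 kPa.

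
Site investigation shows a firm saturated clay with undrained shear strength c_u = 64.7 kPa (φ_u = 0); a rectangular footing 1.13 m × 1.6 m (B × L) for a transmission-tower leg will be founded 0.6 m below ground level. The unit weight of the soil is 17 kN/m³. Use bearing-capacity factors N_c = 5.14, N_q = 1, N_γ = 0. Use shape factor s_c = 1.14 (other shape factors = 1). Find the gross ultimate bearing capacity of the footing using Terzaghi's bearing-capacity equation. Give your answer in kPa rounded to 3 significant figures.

Effective surcharge at the founding depth q = γ·D_f = 17 × 0.6 = 10.2 kPa.
q_ult = c·N_c·s_c + q·N_q
     = 64.7 × 5.14 × 1.14 + 10.2 × 1
     = 379.12 + 10.2 = 389.32 kPa.

q_ult ≈ 389 kPa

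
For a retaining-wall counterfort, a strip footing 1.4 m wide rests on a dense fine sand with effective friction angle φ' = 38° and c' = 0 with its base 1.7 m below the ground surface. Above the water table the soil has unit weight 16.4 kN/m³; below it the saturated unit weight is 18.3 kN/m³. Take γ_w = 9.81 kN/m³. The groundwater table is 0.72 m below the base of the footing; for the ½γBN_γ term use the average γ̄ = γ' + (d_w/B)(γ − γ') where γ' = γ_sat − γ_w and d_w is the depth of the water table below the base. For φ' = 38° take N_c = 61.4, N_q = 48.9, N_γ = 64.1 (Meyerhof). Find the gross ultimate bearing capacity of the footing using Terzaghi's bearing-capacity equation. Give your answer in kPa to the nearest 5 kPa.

q_ult ≈ 1925 kPa

Effective surcharge at the founding depth q = γ·D_f = 16.4 × 1.7 = 27.88 kPa.
With d_w = 0.72 m < B, γ̄ = 8.49 + (0.72/1.4) × (16.4 − 8.49) = 12.558 kN/m³.
q_ult = q·N_q + 0.5·γ·B·N_γ
     = 27.88 × 48.9 + 0.5 × 12.558 × 1.4 × 64.1
     = 1363.3 + 563.48 = 1926.8 kPa.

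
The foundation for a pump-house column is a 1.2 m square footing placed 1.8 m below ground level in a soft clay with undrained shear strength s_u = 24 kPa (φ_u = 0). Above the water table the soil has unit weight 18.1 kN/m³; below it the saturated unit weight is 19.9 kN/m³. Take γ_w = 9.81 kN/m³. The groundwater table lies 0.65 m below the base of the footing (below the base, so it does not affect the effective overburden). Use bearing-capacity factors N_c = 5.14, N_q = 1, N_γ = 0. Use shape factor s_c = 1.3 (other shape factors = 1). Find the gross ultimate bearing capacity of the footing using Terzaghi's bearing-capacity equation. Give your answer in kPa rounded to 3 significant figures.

Effective surcharge at the founding depth q = γ·D_f = 18.1 × 1.8 = 32.58 kPa.
q_ult = c·N_c·s_c + q·N_q
     = 24 × 5.14 × 1.3 + 32.58 × 1
     = 160.37 + 32.58 = 192.95 kPa.

q_ult ≈ 193 kPa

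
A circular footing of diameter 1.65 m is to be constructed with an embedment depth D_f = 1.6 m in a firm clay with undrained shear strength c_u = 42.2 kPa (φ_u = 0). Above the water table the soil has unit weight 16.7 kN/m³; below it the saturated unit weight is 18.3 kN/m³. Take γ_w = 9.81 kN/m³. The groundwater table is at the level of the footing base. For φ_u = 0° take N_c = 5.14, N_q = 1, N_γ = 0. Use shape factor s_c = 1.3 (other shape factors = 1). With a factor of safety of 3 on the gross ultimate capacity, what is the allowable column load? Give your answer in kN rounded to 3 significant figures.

P_all ≈ 220 kN

q = γ·D_f = 16.7 × 1.6 = 26.72 kPa.
c·N_c·s_c = 42.2 × 5.14 × 1.3 = 281.98 kPa
q·N_q = 26.72 × 1 = 26.72 kPa
q_ult = 281.98 + 26.72 = 308.7 kPa.
Gross allowable pressure q_all = 308.7 / 3 = 102.9 kPa.
Footing area = 2.1382 m², so allowable column load = 102.9 × 2.1382 = 220.02 kN.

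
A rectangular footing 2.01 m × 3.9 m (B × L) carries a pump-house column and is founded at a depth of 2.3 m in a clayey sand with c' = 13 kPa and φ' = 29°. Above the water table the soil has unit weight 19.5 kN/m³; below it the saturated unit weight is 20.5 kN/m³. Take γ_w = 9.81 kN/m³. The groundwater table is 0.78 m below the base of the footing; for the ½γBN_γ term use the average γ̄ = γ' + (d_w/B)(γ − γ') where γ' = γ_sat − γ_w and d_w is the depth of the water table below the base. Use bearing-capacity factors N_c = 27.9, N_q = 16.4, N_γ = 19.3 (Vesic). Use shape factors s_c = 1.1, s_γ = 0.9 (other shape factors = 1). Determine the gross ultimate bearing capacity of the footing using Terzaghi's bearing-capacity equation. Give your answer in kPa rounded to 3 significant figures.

q_ult ≈ 1380 kPa

q = γ·D_f = 19.5 × 2.3 = 44.85 kPa.
γ' = 10.69 kN/m³; averaging over the depth B below the base, γ̄ = γ' + (d_w/B)(γ − γ') = 14.109 kN/m³.
c·N_c·s_c = 13 × 27.9 × 1.1 = 398.97 kPa
q·N_q = 44.85 × 16.4 = 735.54 kPa
0.5·γ·B·N_γ·s_γ = 0.5 × 14.109 × 2.01 × 19.3 × 0.9 = 246.3 kPa
q_ult = 398.97 + 735.54 + 246.3 = 1380.8 kPa.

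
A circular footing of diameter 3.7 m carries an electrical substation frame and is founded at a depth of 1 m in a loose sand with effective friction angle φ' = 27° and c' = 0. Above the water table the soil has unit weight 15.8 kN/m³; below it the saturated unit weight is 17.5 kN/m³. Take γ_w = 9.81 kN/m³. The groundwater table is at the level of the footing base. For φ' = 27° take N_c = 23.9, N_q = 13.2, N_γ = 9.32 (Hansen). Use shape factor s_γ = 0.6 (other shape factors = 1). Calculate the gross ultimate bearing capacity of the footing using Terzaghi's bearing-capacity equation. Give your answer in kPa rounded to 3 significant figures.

q_ult ≈ 288 kPa

Effective surcharge at the founding depth q = γ·D_f = 15.8 × 1 = 15.8 kPa.
The water table coincides with the base, so in the self-weight term γ → γ' = 7.69 kN/m³.
q_ult = q·N_q + 0.5·γ·B·N_γ·s_γ
     = 15.8 × 13.2 + 0.5 × 7.69 × 3.7 × 9.32 × 0.6
     = 208.56 + 79.555 = 288.11 kPa.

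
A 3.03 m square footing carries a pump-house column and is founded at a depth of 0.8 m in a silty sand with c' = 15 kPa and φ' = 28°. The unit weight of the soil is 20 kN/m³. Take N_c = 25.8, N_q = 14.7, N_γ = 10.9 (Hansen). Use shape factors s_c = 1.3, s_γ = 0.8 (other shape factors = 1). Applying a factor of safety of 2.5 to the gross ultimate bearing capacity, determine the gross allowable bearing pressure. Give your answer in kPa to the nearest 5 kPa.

q_all ≈ 400 kPa

Overburden at base level: q = 20 × 0.8 = 16 kPa.
Cohesion term c·N_c·s_c = 15 × 25.8 × 1.3 = 503.1 kPa; surcharge term q·N_q = 16 × 14.7 = 235.2 kPa; self-weight term 0.5·γ·B·N_γ·s_γ = 0.5 × 20 × 3.03 × 10.9 × 0.8 = 264.22 kPa.
q_ult = 503.1 + 235.2 + 264.22 = 1002.5 kPa.
q_all = q_ult / FS = 1002.5 / 2.5 = 401.01 kPa.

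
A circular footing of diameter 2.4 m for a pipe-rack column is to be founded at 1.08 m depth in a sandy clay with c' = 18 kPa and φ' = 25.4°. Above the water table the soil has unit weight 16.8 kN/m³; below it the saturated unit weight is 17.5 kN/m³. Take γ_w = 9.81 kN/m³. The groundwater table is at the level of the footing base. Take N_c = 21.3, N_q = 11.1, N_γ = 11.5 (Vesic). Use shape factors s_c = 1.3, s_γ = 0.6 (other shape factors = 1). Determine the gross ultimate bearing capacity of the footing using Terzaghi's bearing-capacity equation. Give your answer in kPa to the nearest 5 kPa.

Effective surcharge at the founding depth q = γ·D_f = 16.8 × 1.08 = 18.144 kPa.
The water table coincides with the base, so in the self-weight term γ → γ' = 7.69 kN/m³.
q_ult = c·N_c·s_c + q·N_q + 0.5·γ·B·N_γ·s_γ
     = 18 × 21.3 × 1.3 + 18.144 × 11.1 + 0.5 × 7.69 × 2.4 × 11.5 × 0.6
     = 498.42 + 201.4 + 63.673 = 763.49 kPa.

q_ult ≈ 765 kPa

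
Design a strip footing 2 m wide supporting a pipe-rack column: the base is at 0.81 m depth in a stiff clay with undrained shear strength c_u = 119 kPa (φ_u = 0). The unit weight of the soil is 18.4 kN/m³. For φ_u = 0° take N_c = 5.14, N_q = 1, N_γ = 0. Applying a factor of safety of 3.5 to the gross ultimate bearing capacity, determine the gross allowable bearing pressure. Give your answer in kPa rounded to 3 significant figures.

q = γ·D_f = 18.4 × 0.81 = 14.904 kPa.
c·N_c = 119 × 5.14 = 611.66 kPa
q·N_q = 14.904 × 1 = 14.904 kPa
q_ult = 611.66 + 14.904 = 626.56 kPa.
q_all = q_ult / FS = 626.56 / 3.5 = 179.02 kPa.

q_all ≈ 179 kPa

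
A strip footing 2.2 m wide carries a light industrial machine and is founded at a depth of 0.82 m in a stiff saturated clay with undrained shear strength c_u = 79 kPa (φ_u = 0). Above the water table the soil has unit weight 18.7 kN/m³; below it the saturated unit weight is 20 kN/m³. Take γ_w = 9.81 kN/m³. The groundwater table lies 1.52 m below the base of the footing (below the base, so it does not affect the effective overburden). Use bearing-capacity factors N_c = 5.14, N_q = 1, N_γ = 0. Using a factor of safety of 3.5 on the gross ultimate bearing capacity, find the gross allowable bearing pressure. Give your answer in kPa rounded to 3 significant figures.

q_all ≈ 120 kPa

Effective surcharge at the founding depth q = γ·D_f = 18.7 × 0.82 = 15.334 kPa.
q_ult = c·N_c + q·N_q
     = 79 × 5.14 + 15.334 × 1
     = 406.06 + 15.334 = 421.39 kPa.
q_all = 421.39 / 3.5 = 120.4 kPa.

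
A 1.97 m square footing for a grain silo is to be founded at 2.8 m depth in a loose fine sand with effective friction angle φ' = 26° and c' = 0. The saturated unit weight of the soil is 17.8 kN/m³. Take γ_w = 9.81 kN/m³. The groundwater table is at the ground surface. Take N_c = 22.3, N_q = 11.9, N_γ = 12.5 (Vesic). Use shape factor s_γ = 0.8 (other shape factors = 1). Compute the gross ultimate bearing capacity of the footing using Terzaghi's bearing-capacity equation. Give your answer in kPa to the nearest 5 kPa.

q_ult ≈ 345 kPa

With the water table at the surface the whole profile is submerged: γ' = 17.8 − 9.81 = 7.99 kN/m³, so q = γ'·D_f = 22.372 kPa; the same γ' applies in the ½γBN_γ term.
q_ult = q·N_q + 0.5·γ·B·N_γ·s_γ
     = 22.372 × 11.9 + 0.5 × 7.99 × 1.97 × 12.5 × 0.8
     = 266.23 + 78.702 = 344.93 kPa.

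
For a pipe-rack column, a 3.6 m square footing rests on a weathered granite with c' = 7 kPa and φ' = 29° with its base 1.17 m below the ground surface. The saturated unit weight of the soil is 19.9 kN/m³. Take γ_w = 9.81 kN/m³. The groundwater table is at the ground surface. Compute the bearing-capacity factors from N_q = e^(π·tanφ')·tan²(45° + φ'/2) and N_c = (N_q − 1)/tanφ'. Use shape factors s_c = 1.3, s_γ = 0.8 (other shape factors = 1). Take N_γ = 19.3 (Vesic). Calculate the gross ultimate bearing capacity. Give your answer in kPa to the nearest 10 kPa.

tan29° = 0.5543, so N_q = e^(π×0.5543)·tan²(59.5°) = 5.705 × 2.882 = 16.44.
N_c = (16.44 − 1)/tan29° = 27.86.
γ' = 19.9 − 9.81 = 10.09 kN/m³ (submerged throughout). q = 10.09 × 1.17 = 11.805 kPa; the same γ' applies in the ½γBN_γ term.
c·N_c·s_c = 7 × 27.86 × 1.3 = 253.53 kPa
q·N_q = 11.805 × 16.443 = 194.12 kPa
0.5·γ·B·N_γ·s_γ = 0.5 × 10.09 × 3.6 × 19.3 × 0.8 = 280.42 kPa
q_ult = 253.53 + 194.12 + 280.42 = 728.07 kPa.

q_ult ≈ 730 kPa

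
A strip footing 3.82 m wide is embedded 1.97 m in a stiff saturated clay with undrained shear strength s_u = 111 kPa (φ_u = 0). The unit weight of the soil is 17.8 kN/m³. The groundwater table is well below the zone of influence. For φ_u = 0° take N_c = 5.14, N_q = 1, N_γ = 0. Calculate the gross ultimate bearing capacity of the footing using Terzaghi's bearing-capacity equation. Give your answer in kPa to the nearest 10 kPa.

q_ult ≈ 610 kPa

q = γ·D_f = 17.8 × 1.97 = 35.066 kPa.
c·N_c = 111 × 5.14 = 570.54 kPa
q·N_q = 35.066 × 1 = 35.066 kPa
q_ult = 570.54 + 35.066 = 605.61 kPa.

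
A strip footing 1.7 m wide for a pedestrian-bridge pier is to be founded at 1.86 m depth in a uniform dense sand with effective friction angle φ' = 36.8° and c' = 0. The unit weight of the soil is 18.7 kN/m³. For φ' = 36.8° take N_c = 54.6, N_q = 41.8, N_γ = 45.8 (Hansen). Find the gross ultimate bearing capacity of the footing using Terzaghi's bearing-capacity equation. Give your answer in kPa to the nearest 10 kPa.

Effective surcharge at the founding depth q = γ·D_f = 18.7 × 1.86 = 34.782 kPa.
q_ult = q·N_q + 0.5·γ·B·N_γ
     = 34.782 × 41.8 + 0.5 × 18.7 × 1.7 × 45.8
     = 1453.9 + 727.99 = 2181.9 kPa.

q_ult ≈ 2180 kPa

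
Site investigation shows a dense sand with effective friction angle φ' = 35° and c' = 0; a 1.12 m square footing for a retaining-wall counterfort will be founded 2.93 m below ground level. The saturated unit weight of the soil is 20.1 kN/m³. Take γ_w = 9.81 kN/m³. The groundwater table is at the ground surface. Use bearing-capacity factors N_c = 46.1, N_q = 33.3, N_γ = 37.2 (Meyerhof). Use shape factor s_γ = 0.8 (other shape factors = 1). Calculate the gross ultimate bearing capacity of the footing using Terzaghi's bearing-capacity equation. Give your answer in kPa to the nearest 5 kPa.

q_ult ≈ 1175 kPa

γ' = 20.1 − 9.81 = 10.29 kN/m³ (submerged throughout). q = 10.29 × 2.93 = 30.15 kPa; the same γ' applies in the ½γBN_γ term.
q·N_q = 30.15 × 33.3 = 1004 kPa
0.5·γ·B·N_γ·s_γ = 0.5 × 10.29 × 1.12 × 37.2 × 0.8 = 171.49 kPa
q_ult = 1004 + 171.49 = 1175.5 kPa.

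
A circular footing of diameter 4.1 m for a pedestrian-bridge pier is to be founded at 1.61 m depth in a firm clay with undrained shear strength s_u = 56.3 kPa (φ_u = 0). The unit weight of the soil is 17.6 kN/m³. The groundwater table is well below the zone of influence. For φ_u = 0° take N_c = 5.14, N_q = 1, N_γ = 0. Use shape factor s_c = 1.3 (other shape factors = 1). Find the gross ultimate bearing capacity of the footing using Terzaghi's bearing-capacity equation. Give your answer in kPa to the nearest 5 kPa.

q = γ·D_f = 17.6 × 1.61 = 28.336 kPa.
c·N_c·s_c = 56.3 × 5.14 × 1.3 = 376.2 kPa
q·N_q = 28.336 × 1 = 28.336 kPa
q_ult = 376.2 + 28.336 = 404.53 kPa.

q_ult ≈ 405 kPa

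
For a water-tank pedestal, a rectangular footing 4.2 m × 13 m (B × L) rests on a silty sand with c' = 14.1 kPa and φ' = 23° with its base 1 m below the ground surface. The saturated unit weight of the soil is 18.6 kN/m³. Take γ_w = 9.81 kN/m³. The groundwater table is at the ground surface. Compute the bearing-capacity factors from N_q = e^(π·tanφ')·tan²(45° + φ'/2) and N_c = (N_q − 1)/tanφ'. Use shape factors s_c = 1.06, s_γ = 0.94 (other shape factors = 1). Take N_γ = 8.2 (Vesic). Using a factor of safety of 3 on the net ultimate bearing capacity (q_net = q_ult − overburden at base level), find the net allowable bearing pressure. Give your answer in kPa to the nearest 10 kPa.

N_q = e^(π·tan23°)·tan²(56.5°) = 8.66; N_c = (N_q − 1)/tanφ' = 18.05.
γ' = 18.6 − 9.81 = 8.79 kN/m³ (submerged throughout). q = 8.79 × 1 = 8.79 kPa; the same γ' applies in the ½γBN_γ term.
c·N_c·s_c = 14.1 × 18.049 × 1.06 = 269.75 kPa
q·N_q = 8.79 × 8.6612 = 76.132 kPa
0.5·γ·B·N_γ·s_γ = 0.5 × 8.79 × 4.2 × 8.2 × 0.94 = 142.28 kPa
q_ult = 269.75 + 76.132 + 142.28 = 488.17 kPa.
q_net = 488.17 − 8.79 = 479.38 kPa.
q_all(net) = 479.38 / 3 = 159.79 kPa.

q_all(net) ≈ 160 kPa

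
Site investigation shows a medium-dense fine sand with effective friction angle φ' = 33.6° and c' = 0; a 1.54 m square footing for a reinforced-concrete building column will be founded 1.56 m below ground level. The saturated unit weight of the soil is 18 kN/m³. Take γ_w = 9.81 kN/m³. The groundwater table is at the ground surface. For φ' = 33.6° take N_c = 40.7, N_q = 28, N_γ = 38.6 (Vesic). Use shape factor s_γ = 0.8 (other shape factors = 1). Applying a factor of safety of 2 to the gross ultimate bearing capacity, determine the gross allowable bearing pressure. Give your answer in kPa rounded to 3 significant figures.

q_all ≈ 276 kPa

Water table at ground surface, so effective unit weight γ' = 18 − 9.81 = 8.19 kN/m³ is used throughout; overburden q = 8.19 × 1.56 = 12.776 kPa; the same γ' applies in the ½γBN_γ term.
Surcharge term q·N_q = 12.776 × 28 = 357.74 kPa; self-weight term 0.5·γ·B·N_γ·s_γ = 0.5 × 8.19 × 1.54 × 38.6 × 0.8 = 194.74 kPa.
q_ult = 357.74 + 194.74 = 552.48 kPa.
q_all = q_ult / FS = 552.48 / 2 = 276.24 kPa.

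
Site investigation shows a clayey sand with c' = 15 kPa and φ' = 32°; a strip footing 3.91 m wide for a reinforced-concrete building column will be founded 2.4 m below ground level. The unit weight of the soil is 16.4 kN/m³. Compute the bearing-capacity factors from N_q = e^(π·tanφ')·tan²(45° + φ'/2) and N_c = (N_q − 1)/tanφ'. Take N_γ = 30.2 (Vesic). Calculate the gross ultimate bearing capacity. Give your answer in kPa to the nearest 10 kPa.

tan32° = 0.6249, so N_q = e^(π×0.6249)·tan²(61°) = 7.121 × 3.255 = 23.18.
N_c = (23.18 − 1)/tan32° = 35.49.
Overburden at base level: q = 16.4 × 2.4 = 39.36 kPa.
Cohesion term c·N_c = 15 × 35.49 = 532.35 kPa; surcharge term q·N_q = 39.36 × 23.177 = 912.24 kPa; self-weight term 0.5·γ·B·N_γ = 0.5 × 16.4 × 3.91 × 30.2 = 968.27 kPa.
q_ult = 532.35 + 912.24 + 968.27 = 2412.9 kPa.

q_ult ≈ 2410 kPa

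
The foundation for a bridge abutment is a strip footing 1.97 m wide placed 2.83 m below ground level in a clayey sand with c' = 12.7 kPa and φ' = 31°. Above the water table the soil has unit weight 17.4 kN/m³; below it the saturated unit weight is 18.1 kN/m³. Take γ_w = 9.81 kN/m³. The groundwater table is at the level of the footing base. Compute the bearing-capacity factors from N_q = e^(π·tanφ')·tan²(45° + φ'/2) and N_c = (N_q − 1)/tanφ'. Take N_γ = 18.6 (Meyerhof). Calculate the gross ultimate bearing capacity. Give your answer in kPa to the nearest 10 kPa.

q_ult ≈ 1580 kPa

tan31° = 0.6009, so N_q = e^(π×0.6009)·tan²(60.5°) = 6.604 × 3.124 = 20.63.
N_c = (20.63 − 1)/tan31° = 32.67.
q = γ·D_f = 17.4 × 2.83 = 49.242 kPa.
For the ½γBN_γ term take γ' = 18.1 − 9.81 = 8.29 kN/m³ (soil below base is submerged).
c·N_c = 12.7 × 32.671 = 414.92 kPa
q·N_q = 49.242 × 20.631 = 1015.9 kPa
0.5·γ·B·N_γ = 0.5 × 8.29 × 1.97 × 18.6 = 151.88 kPa
q_ult = 414.92 + 1015.9 + 151.88 = 1582.7 kPa.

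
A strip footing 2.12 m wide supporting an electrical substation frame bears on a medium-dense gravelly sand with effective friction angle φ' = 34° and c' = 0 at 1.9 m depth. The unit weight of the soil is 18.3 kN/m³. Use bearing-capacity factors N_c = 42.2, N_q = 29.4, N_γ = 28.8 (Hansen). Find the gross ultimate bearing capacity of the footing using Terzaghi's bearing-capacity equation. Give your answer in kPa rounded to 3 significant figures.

q_ult ≈ 1580 kPa

Effective surcharge at the founding depth q = γ·D_f = 18.3 × 1.9 = 34.77 kPa.
q_ult = q·N_q + 0.5·γ·B·N_γ
     = 34.77 × 29.4 + 0.5 × 18.3 × 2.12 × 28.8
     = 1022.2 + 558.66 = 1580.9 kPa.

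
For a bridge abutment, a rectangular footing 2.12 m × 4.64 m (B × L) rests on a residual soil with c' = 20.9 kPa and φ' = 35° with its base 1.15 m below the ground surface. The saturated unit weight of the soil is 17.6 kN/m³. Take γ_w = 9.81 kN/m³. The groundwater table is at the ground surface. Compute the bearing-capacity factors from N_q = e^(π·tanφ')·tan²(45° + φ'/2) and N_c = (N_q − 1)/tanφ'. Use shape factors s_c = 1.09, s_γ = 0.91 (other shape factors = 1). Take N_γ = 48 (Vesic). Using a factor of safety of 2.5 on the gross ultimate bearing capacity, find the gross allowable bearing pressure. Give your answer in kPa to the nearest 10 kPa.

N_q = e^(π·tan35°)·tan²(62.5°) = 33.3; N_c = (N_q − 1)/tanφ' = 46.12.
Water table at ground surface, so effective unit weight γ' = 17.6 − 9.81 = 7.79 kN/m³ is used throughout; overburden q = 7.79 × 1.15 = 8.9585 kPa; the same γ' applies in the ½γBN_γ term.
Cohesion term c·N_c·s_c = 20.9 × 46.124 × 1.09 = 1050.7 kPa; surcharge term q·N_q = 8.9585 × 33.296 = 298.28 kPa; self-weight term 0.5·γ·B·N_γ·s_γ = 0.5 × 7.79 × 2.12 × 48 × 0.91 = 360.68 kPa.
q_ult = 1050.7 + 298.28 + 360.68 = 1709.7 kPa.
q_all = 1709.7 / 2.5 = 683.88 kPa.

q_all ≈ 680 kPa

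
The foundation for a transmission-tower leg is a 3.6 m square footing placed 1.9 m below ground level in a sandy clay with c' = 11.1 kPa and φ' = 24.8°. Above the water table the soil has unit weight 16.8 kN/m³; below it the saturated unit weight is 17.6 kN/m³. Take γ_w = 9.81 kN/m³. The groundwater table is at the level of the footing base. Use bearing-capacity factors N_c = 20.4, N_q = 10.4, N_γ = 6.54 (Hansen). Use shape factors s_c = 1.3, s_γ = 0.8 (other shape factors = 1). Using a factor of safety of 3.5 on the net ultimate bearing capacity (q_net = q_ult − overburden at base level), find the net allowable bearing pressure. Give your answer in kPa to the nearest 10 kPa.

Overburden at base level: q = 16.8 × 1.9 = 31.92 kPa.
Below the base the soil is submerged, so the ½γBN_γ term uses γ' = 17.6 − 9.81 = 7.79 kN/m³.
Cohesion term c·N_c·s_c = 11.1 × 20.4 × 1.3 = 294.37 kPa; surcharge term q·N_q = 31.92 × 10.4 = 331.97 kPa; self-weight term 0.5·γ·B·N_γ·s_γ = 0.5 × 7.79 × 3.6 × 6.54 × 0.8 = 73.363 kPa.
q_ult = 294.37 + 331.97 + 73.363 = 699.7 kPa.
q_net = 699.7 − 31.92 = 667.78 kPa.
q_all(net) = 667.78 / 3.5 = 190.8 kPa.

q_all(net) ≈ 190 kPa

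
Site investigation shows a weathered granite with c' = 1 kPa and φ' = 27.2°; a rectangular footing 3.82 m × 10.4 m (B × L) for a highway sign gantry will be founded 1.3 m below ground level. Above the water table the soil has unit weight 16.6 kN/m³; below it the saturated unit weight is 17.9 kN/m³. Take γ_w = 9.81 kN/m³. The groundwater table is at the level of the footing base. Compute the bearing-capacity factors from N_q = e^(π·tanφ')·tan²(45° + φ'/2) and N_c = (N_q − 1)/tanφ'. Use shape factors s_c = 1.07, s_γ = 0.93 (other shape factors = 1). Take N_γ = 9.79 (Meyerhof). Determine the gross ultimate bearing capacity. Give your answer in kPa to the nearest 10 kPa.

q_ult ≈ 460 kPa

tan27.2° = 0.5139, so N_q = e^(π×0.5139)·tan²(58.6°) = 5.026 × 2.684 = 13.49.
N_c = (13.49 − 1)/tan27.2° = 24.3.
Effective surcharge at the founding depth q = γ·D_f = 16.6 × 1.3 = 21.58 kPa.
The water table coincides with the base, so in the self-weight term γ → γ' = 8.09 kN/m³.
q_ult = c·N_c·s_c + q·N_q + 0.5·γ·B·N_γ·s_γ
     = 1 × 24.3 × 1.07 + 21.58 × 13.488 + 0.5 × 8.09 × 3.82 × 9.79 × 0.93
     = 26.001 + 291.08 + 140.68 = 457.77 kPa.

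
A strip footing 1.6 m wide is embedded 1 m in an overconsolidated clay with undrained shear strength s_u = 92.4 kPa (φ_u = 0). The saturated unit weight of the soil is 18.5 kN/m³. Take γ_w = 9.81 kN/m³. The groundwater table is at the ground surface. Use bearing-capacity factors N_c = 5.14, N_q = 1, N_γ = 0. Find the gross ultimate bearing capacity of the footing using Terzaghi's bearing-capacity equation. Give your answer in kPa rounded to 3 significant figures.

q_ult ≈ 484 kPa

With the water table at the surface the whole profile is submerged: γ' = 18.5 − 9.81 = 8.69 kN/m³, so q = γ'·D_f = 8.69 kPa.
q_ult = c·N_c + q·N_q
     = 92.4 × 5.14 + 8.69 × 1
     = 474.94 + 8.69 = 483.63 kPa.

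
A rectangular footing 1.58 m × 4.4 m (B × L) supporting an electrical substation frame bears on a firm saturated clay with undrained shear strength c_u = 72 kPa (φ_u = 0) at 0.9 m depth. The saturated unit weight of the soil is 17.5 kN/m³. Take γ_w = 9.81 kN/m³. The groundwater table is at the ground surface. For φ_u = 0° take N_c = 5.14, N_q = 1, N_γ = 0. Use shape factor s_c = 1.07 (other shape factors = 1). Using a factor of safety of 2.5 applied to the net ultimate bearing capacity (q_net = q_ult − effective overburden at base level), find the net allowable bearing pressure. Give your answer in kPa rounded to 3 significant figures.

γ' = 17.5 − 9.81 = 7.69 kN/m³ (submerged throughout). q = 7.69 × 0.9 = 6.921 kPa.
c·N_c·s_c = 72 × 5.14 × 1.07 = 395.99 kPa
q·N_q = 6.921 × 1 = 6.921 kPa
q_ult = 395.99 + 6.921 = 402.91 kPa.
Net ultimate: q_net = 402.91 − 6.921 = 395.99 kPa.
q_all(net) = 395.99 / 2.5 = 158.39 kPa.

q_all(net) ≈ 158 kPa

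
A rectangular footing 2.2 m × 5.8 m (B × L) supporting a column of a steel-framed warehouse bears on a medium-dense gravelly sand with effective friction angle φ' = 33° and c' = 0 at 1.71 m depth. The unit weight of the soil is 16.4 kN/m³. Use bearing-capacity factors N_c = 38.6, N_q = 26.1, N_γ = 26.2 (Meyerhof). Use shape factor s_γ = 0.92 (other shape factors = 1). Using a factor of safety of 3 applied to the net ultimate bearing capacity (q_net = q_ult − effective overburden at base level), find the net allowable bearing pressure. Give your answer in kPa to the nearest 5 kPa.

q_all(net) ≈ 380 kPa

Overburden at base level: q = 16.4 × 1.71 = 28.044 kPa.
Surcharge term q·N_q = 28.044 × 26.1 = 731.95 kPa; self-weight term 0.5·γ·B·N_γ·s_γ = 0.5 × 16.4 × 2.2 × 26.2 × 0.92 = 434.84 kPa.
q_ult = 731.95 + 434.84 = 1166.8 kPa.
Net ultimate: q_net = 1166.8 − 28.044 = 1138.7 kPa.
q_all(net) = 1138.7 / 3 = 379.58 kPa.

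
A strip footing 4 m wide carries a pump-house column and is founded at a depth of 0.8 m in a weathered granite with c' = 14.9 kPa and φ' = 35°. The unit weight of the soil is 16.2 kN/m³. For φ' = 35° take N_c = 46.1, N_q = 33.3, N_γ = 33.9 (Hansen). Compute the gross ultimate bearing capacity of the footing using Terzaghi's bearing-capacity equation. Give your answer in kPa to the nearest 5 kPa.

q_ult ≈ 2215 kPa

q = γ·D_f = 16.2 × 0.8 = 12.96 kPa.
c·N_c = 14.9 × 46.1 = 686.89 kPa
q·N_q = 12.96 × 33.3 = 431.57 kPa
0.5·γ·B·N_γ = 0.5 × 16.2 × 4 × 33.9 = 1098.4 kPa
q_ult = 686.89 + 431.57 + 1098.4 = 2216.8 kPa.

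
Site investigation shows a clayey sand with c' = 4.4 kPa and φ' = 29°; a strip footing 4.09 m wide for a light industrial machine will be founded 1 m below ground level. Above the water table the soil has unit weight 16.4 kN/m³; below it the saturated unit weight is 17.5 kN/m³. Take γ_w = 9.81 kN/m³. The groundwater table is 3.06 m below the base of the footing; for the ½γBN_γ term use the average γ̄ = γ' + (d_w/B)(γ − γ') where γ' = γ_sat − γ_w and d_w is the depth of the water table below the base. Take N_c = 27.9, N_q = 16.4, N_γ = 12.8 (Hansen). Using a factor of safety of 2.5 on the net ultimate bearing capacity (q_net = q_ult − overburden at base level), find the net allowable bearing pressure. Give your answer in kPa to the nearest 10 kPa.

q_all(net) ≈ 300 kPa

Effective surcharge at the founding depth q = γ·D_f = 16.4 × 1 = 16.4 kPa.
With d_w = 3.06 m < B, γ̄ = 7.69 + (3.06/4.09) × (16.4 − 7.69) = 14.207 kN/m³.
q_ult = c·N_c + q·N_q + 0.5·γ·B·N_γ
     = 4.4 × 27.9 + 16.4 × 16.4 + 0.5 × 14.207 × 4.09 × 12.8
     = 122.76 + 268.96 + 371.87 = 763.59 kPa.
q_net = 763.59 − 16.4 = 747.19 kPa.
q_all(net) = 747.19 / 2.5 = 298.88 kPa.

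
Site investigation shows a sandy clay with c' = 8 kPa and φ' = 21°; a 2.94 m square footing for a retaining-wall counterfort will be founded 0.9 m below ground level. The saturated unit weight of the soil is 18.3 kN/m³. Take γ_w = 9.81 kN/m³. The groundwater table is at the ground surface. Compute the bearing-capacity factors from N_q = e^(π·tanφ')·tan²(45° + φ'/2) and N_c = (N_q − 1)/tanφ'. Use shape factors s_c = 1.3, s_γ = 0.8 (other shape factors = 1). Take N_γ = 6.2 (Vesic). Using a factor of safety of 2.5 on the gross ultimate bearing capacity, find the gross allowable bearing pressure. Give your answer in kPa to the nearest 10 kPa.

N_q = e^(π·tan21°)·tan²(55.5°) = 7.07; N_c = (N_q − 1)/tanφ' = 15.81.
Water table at ground surface, so effective unit weight γ' = 18.3 − 9.81 = 8.49 kN/m³ is used throughout; overburden q = 8.49 × 0.9 = 7.641 kPa; the same γ' applies in the ½γBN_γ term.
Cohesion term c·N_c·s_c = 8 × 15.815 × 1.3 = 164.47 kPa; surcharge term q·N_q = 7.641 × 7.0708 = 54.028 kPa; self-weight term 0.5·γ·B·N_γ·s_γ = 0.5 × 8.49 × 2.94 × 6.2 × 0.8 = 61.902 kPa.
q_ult = 164.47 + 54.028 + 61.902 = 280.4 kPa.
q_all = 280.4 / 2.5 = 112.16 kPa.

q_all ≈ 110 kPa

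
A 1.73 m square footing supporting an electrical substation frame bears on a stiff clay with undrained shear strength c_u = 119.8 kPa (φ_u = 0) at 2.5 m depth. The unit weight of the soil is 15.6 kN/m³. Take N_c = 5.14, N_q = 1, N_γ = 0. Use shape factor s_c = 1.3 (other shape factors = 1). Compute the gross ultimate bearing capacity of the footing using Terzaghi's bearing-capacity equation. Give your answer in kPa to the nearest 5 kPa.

Effective surcharge at the founding depth q = γ·D_f = 15.6 × 2.5 = 39 kPa.
q_ult = c·N_c·s_c + q·N_q
     = 119.8 × 5.14 × 1.3 + 39 × 1
     = 800.5 + 39 = 839.5 kPa.

q_ult ≈ 840 kPa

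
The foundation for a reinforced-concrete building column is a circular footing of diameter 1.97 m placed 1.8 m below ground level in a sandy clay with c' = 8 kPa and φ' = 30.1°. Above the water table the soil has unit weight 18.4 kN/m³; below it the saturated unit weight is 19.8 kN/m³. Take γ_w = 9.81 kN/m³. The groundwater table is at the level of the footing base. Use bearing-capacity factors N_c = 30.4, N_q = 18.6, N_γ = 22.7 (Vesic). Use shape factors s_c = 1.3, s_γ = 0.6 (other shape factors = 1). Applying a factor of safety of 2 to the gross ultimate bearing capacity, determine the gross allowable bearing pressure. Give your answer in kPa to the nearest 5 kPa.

q = γ·D_f = 18.4 × 1.8 = 33.12 kPa.
For the ½γBN_γ term take γ' = 19.8 − 9.81 = 9.99 kN/m³ (soil below base is submerged).
c·N_c·s_c = 8 × 30.4 × 1.3 = 316.16 kPa
q·N_q = 33.12 × 18.6 = 616.03 kPa
0.5·γ·B·N_γ·s_γ = 0.5 × 9.99 × 1.97 × 22.7 × 0.6 = 134.02 kPa
q_ult = 316.16 + 616.03 + 134.02 = 1066.2 kPa.
q_all = q_ult / FS = 1066.2 / 2 = 533.11 kPa.

q_all ≈ 535 kPa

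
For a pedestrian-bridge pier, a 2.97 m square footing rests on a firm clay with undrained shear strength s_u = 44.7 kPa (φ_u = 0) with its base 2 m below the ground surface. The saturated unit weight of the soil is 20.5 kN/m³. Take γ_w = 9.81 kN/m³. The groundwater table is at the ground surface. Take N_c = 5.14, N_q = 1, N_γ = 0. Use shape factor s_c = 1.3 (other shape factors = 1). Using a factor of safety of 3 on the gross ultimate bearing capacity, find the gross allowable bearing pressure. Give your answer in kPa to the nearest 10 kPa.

q_all ≈ 110 kPa

Water table at ground surface, so effective unit weight γ' = 20.5 − 9.81 = 10.69 kN/m³ is used throughout; overburden q = 10.69 × 2 = 21.38 kPa.
Cohesion term c·N_c·s_c = 44.7 × 5.14 × 1.3 = 298.69 kPa; surcharge term q·N_q = 21.38 × 1 = 21.38 kPa.
q_ult = 298.69 + 21.38 = 320.07 kPa.
q_all = 320.07 / 3 = 106.69 kPa.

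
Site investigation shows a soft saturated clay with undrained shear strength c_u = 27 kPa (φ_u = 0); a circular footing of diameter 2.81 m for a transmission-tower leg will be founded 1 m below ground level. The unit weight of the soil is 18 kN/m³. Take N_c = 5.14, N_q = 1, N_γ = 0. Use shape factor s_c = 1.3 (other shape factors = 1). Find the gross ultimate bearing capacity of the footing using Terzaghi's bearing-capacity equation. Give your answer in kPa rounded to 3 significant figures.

q_ult ≈ 198 kPa

Overburden at base level: q = 18 × 1 = 18 kPa.
Cohesion term c·N_c·s_c = 27 × 5.14 × 1.3 = 180.41 kPa; surcharge term q·N_q = 18 × 1 = 18 kPa.
q_ult = 180.41 + 18 = 198.41 kPa.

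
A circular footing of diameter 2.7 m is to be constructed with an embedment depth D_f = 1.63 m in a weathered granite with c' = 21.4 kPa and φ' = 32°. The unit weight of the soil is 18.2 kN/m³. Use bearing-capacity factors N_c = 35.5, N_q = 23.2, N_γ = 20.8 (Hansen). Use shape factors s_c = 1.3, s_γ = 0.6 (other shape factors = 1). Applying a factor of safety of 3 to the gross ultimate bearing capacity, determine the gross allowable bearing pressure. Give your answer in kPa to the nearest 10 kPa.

q_all ≈ 660 kPa

Effective surcharge at the founding depth q = γ·D_f = 18.2 × 1.63 = 29.666 kPa.
q_ult = c·N_c·s_c + q·N_q + 0.5·γ·B·N_γ·s_γ
     = 21.4 × 35.5 × 1.3 + 29.666 × 23.2 + 0.5 × 18.2 × 2.7 × 20.8 × 0.6
     = 987.61 + 688.25 + 306.63 = 1982.5 kPa.
q_all = q_ult / FS = 1982.5 / 3 = 660.83 kPa.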